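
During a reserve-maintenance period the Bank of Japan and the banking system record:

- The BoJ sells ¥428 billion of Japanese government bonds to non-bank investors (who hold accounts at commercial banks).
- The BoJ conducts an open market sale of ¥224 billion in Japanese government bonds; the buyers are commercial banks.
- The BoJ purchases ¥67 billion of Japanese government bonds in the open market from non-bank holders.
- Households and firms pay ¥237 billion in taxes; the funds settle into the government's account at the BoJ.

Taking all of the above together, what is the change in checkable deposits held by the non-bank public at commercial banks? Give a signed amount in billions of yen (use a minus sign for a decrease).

BoJ balance sheet:
  Assets:      Securities −¥585B
  Liabilities: Bank reserves −¥822B, Government deposits +¥237B
Commercial banking system:
  Assets:      Reserves at CB −¥822B, Securities +¥224B
  Liabilities: Checkable deposits −¥598B
So the change in checkable deposits held by the non-bank public at commercial banks is -¥598 billion.

-¥598 billion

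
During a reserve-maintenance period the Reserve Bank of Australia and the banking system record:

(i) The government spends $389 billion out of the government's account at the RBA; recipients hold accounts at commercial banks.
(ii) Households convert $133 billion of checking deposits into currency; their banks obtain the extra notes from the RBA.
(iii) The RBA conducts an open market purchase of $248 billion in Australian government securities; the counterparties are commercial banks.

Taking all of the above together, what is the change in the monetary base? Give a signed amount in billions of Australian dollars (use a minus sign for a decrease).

+$637 billion

Government spending $389 billion: a non-base liability converts back to reserves → +$389B.
Currency withdrawal $133 billion: just a shift between currency and reserves — both are base money → 0.
OMO purchase (from banks) $248 billion: RBA balance sheet expands → +$248B.
Net: 389 + 0 + 248 = +$637 billion.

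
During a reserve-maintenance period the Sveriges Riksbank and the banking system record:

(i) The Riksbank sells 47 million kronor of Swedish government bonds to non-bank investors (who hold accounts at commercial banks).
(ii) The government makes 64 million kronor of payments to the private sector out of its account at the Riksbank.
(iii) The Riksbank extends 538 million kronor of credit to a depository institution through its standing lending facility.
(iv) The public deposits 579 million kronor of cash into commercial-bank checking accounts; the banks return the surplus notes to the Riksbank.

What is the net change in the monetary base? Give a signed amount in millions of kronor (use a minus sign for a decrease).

+555 million

Riksbank balance sheet:
  Assets:      Securities −47M, Loans to banks +538M
  Liabilities: Bank reserves +1134M, Currency in circulation −579M, Government deposits −64M
Monetary base = currency + reserves: −579M + (+1134M) = +555 million.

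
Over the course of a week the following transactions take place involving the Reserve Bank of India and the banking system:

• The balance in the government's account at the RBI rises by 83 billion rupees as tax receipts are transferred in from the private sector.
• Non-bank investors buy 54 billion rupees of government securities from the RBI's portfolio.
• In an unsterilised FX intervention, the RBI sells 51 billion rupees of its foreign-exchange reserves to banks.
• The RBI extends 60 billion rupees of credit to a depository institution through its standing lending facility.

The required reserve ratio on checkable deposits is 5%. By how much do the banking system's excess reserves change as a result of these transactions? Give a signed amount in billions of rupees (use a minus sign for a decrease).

Government account inflow 83 billion rupees: reserves −83B, deposits −83B.
Asset sale (to non-banks) 54 billion rupees: reserves −54B, deposits −54B.
FX sale 51 billion rupees: reserves −51B, deposits 0.
Discount-window loan 60 billion rupees: reserves +60B, deposits 0.
Totals: Δreserves = −128B, Δdeposits = −137B.
Δrequired reserves = 5% × −137B = −6.85B.
Δexcess reserves = Δreserves − Δrequired = −128B − (−6.85B) = -121.15 billion.

-121.15 billion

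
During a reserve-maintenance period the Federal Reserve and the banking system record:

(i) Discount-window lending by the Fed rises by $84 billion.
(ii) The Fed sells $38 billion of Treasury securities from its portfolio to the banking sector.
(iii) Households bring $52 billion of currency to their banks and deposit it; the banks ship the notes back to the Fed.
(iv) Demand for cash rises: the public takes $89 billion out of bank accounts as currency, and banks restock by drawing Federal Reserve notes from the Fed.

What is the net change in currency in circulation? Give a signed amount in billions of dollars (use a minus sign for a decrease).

+$37 billion

Fed balance sheet:
  Assets:      Securities −$38B, Loans to banks +$84B
  Liabilities: Bank reserves +$9B, Currency in circulation +$37B
So the change in currency in circulation is +$37 billion.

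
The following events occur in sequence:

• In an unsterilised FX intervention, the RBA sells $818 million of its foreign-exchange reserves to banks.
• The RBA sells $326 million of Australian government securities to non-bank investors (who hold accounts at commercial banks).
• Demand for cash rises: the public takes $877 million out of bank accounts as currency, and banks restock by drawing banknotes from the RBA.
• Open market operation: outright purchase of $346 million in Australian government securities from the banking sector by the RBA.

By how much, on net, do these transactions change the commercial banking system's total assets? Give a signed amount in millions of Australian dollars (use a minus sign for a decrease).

RBA balance sheet:
  Assets:      Securities +$20M, Foreign assets −$818M
  Liabilities: Bank reserves −$1675M, Currency in circulation +$877M
Commercial banking system:
  Assets:      Reserves at CB −$1675M, Securities −$346M, Foreign assets +$818M
  Liabilities: Checkable deposits −$1203M
Change in total bank assets = -$1203 million.

-$1203 million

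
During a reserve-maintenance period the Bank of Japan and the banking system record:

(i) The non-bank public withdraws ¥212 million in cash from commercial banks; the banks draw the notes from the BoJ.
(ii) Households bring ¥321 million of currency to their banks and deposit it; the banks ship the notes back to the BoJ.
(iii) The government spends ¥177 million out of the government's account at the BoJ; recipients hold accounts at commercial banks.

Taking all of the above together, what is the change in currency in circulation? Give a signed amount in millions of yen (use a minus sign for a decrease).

-¥109 million

BoJ balance sheet:
  Assets:      no change
  Liabilities: Bank reserves +¥286M, Currency in circulation −¥109M, Government deposits −¥177M
Commercial banking system:
  Assets:      Reserves at CB +¥286M
  Liabilities: Checkable deposits +¥286M
So the change in currency in circulation is -¥109 million.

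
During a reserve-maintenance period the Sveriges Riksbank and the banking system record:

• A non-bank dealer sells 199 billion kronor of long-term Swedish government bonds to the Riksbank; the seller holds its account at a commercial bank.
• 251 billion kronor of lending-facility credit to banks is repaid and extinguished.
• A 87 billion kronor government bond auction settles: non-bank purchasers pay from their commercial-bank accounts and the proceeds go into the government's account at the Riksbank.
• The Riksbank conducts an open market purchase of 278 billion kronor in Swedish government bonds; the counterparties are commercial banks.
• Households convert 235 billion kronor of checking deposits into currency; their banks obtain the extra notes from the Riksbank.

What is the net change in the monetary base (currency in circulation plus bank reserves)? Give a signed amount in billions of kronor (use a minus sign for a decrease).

Asset purchase (from non-banks) 199 billion kronor: Riksbank balance sheet expands → +199B.
Discount-window repayment 251 billion kronor: Riksbank balance sheet contracts → −251B.
Government account inflow 87 billion kronor: reserves shift to a non-base liability → −87B.
OMO purchase (from banks) 278 billion kronor: Riksbank balance sheet expands → +278B.
Currency withdrawal 235 billion kronor: just a shift between currency and reserves — both are base money → 0.
Net: 199 − 251 − 87 + 278 + 0 = +139 billion.

+139 billion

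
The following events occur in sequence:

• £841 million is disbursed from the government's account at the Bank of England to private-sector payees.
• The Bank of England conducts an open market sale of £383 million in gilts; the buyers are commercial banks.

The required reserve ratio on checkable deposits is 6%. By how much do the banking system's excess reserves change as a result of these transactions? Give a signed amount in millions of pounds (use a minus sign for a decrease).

Government spending £841 million: reserves +£841M, deposits +£841M.
OMO sale (to banks) £383 million: reserves −£383M, deposits 0.
Totals: Δreserves = +£458M, Δdeposits = +£841M.
Δrequired reserves = 6% × +£841M = +£50.46M.
Δexcess reserves = Δreserves − Δrequired = +£458M − (+£50.46M) = +£407.54 million.

+£407.54 million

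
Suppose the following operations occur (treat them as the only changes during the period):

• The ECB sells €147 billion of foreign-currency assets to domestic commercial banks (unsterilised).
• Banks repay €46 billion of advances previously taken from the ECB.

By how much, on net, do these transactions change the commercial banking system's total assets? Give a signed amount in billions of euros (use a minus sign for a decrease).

-€46 billion

FX sale €147 billion: just an asset swap on bank balance sheets → 0.
Discount-window repayment €46 billion: bank balance sheets shrink → −€46B.
Net: 0 − 46 = -€46 billion.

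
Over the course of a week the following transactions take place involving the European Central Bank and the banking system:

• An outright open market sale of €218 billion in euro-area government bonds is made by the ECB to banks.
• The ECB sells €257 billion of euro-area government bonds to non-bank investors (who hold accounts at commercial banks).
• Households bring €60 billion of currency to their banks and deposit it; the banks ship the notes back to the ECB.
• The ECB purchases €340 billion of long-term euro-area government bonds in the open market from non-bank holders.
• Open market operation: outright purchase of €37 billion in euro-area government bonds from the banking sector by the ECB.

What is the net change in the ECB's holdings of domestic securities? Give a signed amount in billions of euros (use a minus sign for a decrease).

-€98 billion

OMO sale (to banks) €218 billion: securities removed from the ECB's portfolio → −€218B.
Asset sale (to non-banks) €257 billion: securities removed from the ECB's portfolio → −€257B.
Currency deposit €60 billion: the ECB's securities portfolio is untouched → 0.
Asset purchase (from non-banks) €340 billion: securities added to the ECB's portfolio → +€340B.
OMO purchase (from banks) €37 billion: securities added to the ECB's portfolio → +€37B.
Net: −218 − 257 + 0 + 340 + 37 = -€98 billion.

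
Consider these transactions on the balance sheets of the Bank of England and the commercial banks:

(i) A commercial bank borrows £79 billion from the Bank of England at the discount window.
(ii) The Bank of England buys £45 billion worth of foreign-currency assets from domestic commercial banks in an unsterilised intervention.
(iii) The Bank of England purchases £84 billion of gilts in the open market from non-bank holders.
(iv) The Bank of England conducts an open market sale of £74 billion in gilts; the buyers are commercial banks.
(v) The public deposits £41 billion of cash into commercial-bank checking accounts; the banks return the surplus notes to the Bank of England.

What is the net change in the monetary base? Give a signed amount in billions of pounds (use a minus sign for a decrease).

+£134 billion

Bank of England balance sheet:
  Assets:      Securities +£10B, Loans to banks +£79B, Foreign assets +£45B
  Liabilities: Bank reserves +£175B, Currency in circulation −£41B
Monetary base = currency + reserves: −£41B + (+£175B) = +£134 billion.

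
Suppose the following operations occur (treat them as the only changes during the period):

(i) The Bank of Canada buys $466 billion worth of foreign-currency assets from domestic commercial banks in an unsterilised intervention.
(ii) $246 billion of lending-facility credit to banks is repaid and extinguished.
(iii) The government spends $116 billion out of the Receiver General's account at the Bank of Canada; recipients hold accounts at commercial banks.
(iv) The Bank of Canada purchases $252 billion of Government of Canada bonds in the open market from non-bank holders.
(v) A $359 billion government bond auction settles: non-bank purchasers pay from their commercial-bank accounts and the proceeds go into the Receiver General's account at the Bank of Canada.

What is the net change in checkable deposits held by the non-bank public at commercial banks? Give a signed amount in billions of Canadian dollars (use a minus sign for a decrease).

+$9 billion

FX purchase $466 billion: the counterparty is a bank, so public deposits are unchanged → 0.
Discount-window repayment $246 billion: the counterparty is a bank, so public deposits are unchanged → 0.
Government spending $116 billion: non-bank counterparties' bank balances rise → +$116B.
Asset purchase (from non-banks) $252 billion: non-bank counterparties' bank balances rise → +$252B.
Government account inflow $359 billion: non-bank counterparties' bank balances fall → −$359B.
Net: 0 + 0 + 116 + 252 − 359 = +$9 billion.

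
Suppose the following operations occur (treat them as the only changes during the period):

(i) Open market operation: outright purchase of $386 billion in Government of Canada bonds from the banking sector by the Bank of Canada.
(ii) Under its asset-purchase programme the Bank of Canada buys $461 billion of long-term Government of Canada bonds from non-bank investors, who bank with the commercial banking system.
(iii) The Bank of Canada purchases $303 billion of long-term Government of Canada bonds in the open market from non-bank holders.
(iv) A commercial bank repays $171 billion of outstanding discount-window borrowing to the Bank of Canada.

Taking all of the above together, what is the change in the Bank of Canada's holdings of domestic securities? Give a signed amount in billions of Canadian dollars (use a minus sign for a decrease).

Bank of Canada balance sheet:
  Assets:      Securities +$1150B, Loans to banks −$171B
  Liabilities: Bank reserves +$979B
Commercial banking system:
  Assets:      Reserves at CB +$979B, Securities −$386B
  Liabilities: Checkable deposits +$764B, Borrowings from CB −$171B
So the change in the Bank of Canada's holdings of domestic securities is +$1150 billion.

+$1150 billion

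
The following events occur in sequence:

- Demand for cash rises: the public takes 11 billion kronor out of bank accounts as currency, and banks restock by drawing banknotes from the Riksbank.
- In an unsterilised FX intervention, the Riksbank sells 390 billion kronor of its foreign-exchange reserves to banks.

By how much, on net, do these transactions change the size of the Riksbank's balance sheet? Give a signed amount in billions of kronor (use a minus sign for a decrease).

Currency withdrawal 11 billion kronor: only the composition of liabilities changes → 0.
FX sale 390 billion kronor: a Riksbank asset is shed → −390B.
Net: 0 − 390 = -390 billion.

-390 billion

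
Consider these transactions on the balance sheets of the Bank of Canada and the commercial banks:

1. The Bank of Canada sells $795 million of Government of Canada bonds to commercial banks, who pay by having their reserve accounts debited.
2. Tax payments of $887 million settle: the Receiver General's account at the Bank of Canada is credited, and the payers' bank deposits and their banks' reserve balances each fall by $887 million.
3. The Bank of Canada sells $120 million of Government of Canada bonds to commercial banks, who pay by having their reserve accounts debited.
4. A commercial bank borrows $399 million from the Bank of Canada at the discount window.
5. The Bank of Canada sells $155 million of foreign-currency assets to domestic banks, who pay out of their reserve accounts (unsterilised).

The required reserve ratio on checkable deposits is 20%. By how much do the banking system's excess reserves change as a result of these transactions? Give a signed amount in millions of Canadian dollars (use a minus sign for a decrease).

-$1380.6 million

OMO sale (to banks) $795 million: reserves −$795M, deposits 0.
Government account inflow $887 million: reserves −$887M, deposits −$887M.
OMO sale (to banks) $120 million: reserves −$120M, deposits 0.
Discount-window loan $399 million: reserves +$399M, deposits 0.
FX sale $155 million: reserves −$155M, deposits 0.
Totals: Δreserves = −$1558M, Δdeposits = −$887M.
Δrequired reserves = 20% × −$887M = −$177.4M.
Δexcess reserves = Δreserves − Δrequired = −$1558M − (−$177.4M) = -$1380.6 million.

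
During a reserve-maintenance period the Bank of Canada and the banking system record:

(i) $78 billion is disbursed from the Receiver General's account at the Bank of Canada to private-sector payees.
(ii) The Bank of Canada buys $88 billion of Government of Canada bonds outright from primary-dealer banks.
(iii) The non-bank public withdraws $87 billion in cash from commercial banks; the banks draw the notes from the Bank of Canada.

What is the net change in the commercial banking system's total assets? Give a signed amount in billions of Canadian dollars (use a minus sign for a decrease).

-$9 billion

Government spending $78 billion: bank balance sheets expand → +$78B.
OMO purchase (from banks) $88 billion: just an asset swap on bank balance sheets → 0.
Currency withdrawal $87 billion: bank balance sheets shrink → −$87B.
Net: 78 + 0 − 87 = -$9 billion.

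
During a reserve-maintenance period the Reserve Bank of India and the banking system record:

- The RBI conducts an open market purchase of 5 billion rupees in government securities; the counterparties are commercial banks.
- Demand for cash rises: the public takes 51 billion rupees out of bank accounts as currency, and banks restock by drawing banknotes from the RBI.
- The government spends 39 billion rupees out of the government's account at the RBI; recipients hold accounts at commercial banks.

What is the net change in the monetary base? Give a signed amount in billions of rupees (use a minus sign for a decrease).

+44 billion

OMO purchase (from banks) 5 billion rupees: RBI balance sheet expands → +5B.
Currency withdrawal 51 billion rupees: just a shift between currency and reserves — both are base money → 0.
Government spending 39 billion rupees: a non-base liability converts back to reserves → +39B.
Net: 5 + 0 + 39 = +44 billion.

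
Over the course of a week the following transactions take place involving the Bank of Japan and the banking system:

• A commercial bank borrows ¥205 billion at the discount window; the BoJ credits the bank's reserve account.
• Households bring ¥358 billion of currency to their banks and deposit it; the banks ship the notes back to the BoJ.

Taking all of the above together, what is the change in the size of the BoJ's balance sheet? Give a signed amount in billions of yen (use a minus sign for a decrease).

BoJ balance sheet:
  Assets:      Loans to banks +¥205B
  Liabilities: Bank reserves +¥563B, Currency in circulation −¥358B
Commercial banking system:
  Assets:      Reserves at CB +¥563B
  Liabilities: Checkable deposits +¥358B, Borrowings from CB +¥205B
Change in total BoJ assets = +¥205 billion.

+¥205 billion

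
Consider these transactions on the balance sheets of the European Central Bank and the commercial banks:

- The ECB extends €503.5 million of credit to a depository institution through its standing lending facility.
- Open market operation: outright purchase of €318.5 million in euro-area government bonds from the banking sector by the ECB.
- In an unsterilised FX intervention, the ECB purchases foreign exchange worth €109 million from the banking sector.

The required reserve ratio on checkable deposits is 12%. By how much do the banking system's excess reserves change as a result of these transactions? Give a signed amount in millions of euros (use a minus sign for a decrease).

+€931 million

Discount-window loan €503.5 million: reserves +€503.5M, deposits 0.
OMO purchase (from banks) €318.5 million: reserves +€318.5M, deposits 0.
FX purchase €109 million: reserves +€109M, deposits 0.
Totals: Δreserves = +€931M, Δdeposits = 0.
Δrequired reserves = 12% × 0 = 0.
Δexcess reserves = Δreserves − Δrequired = +€931M − (0) = +€931 million.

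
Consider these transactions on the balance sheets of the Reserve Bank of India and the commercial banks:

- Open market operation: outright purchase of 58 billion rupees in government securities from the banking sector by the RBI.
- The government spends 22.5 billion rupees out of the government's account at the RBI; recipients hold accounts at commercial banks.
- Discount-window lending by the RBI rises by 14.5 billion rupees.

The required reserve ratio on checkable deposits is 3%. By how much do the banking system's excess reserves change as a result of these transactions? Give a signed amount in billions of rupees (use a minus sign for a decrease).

+94.325 billion

OMO purchase (from banks) 58 billion rupees: reserves +58B, deposits 0.
Government spending 22.5 billion rupees: reserves +22.5B, deposits +22.5B.
Discount-window loan 14.5 billion rupees: reserves +14.5B, deposits 0.
Totals: Δreserves = +95B, Δdeposits = +22.5B.
Δrequired reserves = 3% × +22.5B = +0.675B.
Δexcess reserves = Δreserves − Δrequired = +95B − (+0.675B) = +94.325 billion.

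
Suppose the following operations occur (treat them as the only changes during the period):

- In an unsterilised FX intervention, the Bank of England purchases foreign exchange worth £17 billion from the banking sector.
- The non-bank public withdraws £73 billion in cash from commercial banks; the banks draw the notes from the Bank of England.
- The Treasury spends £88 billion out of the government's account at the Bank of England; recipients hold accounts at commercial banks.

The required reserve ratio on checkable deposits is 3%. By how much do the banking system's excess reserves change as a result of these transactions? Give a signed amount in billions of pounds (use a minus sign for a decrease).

+£31.55 billion

FX purchase £17 billion: reserves +£17B, deposits 0.
Currency withdrawal £73 billion: reserves −£73B, deposits −£73B.
Government spending £88 billion: reserves +£88B, deposits +£88B.
Totals: Δreserves = +£32B, Δdeposits = +£15B.
Δrequired reserves = 3% × +£15B = +£0.45B.
Δexcess reserves = Δreserves − Δrequired = +£32B − (+£0.45B) = +£31.55 billion.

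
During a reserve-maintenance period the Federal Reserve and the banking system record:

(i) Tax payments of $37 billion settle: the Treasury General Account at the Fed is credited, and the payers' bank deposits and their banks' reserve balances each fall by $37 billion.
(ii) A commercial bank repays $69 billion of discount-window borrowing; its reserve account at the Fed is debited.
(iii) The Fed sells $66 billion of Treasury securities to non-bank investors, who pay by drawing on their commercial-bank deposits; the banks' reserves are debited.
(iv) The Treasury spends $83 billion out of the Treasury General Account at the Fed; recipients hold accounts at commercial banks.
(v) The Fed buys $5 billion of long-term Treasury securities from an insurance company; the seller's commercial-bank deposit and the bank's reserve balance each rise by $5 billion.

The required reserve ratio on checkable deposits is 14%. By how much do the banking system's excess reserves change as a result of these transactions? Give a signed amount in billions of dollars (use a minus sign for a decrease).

-$81.9 billion

Government account inflow $37 billion: reserves −$37B, deposits −$37B.
Discount-window repayment $69 billion: reserves −$69B, deposits 0.
Asset sale (to non-banks) $66 billion: reserves −$66B, deposits −$66B.
Government spending $83 billion: reserves +$83B, deposits +$83B.
Asset purchase (from non-banks) $5 billion: reserves +$5B, deposits +$5B.
Totals: Δreserves = −$84B, Δdeposits = −$15B.
Δrequired reserves = 14% × −$15B = −$2.1B.
Δexcess reserves = Δreserves − Δrequired = −$84B − (−$2.1B) = -$81.9 billion.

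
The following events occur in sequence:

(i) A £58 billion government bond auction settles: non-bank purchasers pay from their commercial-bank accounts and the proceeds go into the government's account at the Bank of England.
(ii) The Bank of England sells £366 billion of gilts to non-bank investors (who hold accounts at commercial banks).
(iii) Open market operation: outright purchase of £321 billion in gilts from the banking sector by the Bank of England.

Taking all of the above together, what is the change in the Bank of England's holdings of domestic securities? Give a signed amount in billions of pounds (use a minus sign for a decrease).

Bank of England balance sheet:
  Assets:      Securities −£45B
  Liabilities: Bank reserves −£103B, Government deposits +£58B
So the change in the Bank of England's holdings of domestic securities is -£45 billion.

-£45 billion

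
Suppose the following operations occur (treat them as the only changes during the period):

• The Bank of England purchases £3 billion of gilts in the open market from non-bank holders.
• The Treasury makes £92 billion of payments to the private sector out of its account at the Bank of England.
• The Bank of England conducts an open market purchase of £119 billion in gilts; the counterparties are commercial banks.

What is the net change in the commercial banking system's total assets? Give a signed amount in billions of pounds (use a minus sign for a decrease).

+£95 billion

Bank of England balance sheet:
  Assets:      Securities +£122B
  Liabilities: Bank reserves +£214B, Government deposits −£92B
Commercial banking system:
  Assets:      Reserves at CB +£214B, Securities −£119B
  Liabilities: Checkable deposits +£95B
Change in total bank assets = +£95 billion.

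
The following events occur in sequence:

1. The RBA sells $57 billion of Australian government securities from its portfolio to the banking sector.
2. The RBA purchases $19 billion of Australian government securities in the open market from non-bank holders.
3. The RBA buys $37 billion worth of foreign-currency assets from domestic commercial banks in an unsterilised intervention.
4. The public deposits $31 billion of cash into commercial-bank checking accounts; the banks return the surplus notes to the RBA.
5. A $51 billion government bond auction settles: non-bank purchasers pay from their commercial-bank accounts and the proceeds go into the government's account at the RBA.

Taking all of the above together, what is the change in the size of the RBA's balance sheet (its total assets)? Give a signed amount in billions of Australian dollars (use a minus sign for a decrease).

-$1 billion

RBA balance sheet:
  Assets:      Securities −$38B, Foreign assets +$37B
  Liabilities: Bank reserves −$21B, Currency in circulation −$31B, Government deposits +$51B
Change in total RBA assets = -$1 billion.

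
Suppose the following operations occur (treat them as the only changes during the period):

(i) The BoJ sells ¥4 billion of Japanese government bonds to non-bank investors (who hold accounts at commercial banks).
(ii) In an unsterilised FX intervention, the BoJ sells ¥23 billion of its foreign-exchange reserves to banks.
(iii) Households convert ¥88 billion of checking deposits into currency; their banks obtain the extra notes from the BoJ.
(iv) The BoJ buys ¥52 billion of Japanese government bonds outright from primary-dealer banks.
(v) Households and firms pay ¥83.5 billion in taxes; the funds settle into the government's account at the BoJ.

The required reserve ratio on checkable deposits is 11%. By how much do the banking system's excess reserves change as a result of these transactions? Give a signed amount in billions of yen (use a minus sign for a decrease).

-¥127.195 billion

Asset sale (to non-banks) ¥4 billion: reserves −¥4B, deposits −¥4B.
FX sale ¥23 billion: reserves −¥23B, deposits 0.
Currency withdrawal ¥88 billion: reserves −¥88B, deposits −¥88B.
OMO purchase (from banks) ¥52 billion: reserves +¥52B, deposits 0.
Government account inflow ¥83.5 billion: reserves −¥83.5B, deposits −¥83.5B.
Totals: Δreserves = −¥146.5B, Δdeposits = −¥175.5B.
Δrequired reserves = 11% × −¥175.5B = −¥19.305B.
Δexcess reserves = Δreserves − Δrequired = −¥146.5B − (−¥19.305B) = -¥127.195 billion.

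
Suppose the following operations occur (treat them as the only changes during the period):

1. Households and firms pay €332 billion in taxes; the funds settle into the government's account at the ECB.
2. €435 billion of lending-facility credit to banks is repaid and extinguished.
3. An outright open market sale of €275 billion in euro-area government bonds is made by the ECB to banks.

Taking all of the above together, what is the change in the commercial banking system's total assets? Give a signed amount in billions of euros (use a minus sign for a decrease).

-€767 billion

ECB balance sheet:
  Assets:      Securities −€275B, Loans to banks −€435B
  Liabilities: Bank reserves −€1042B, Government deposits +€332B
Commercial banking system:
  Assets:      Reserves at CB −€1042B, Securities +€275B
  Liabilities: Checkable deposits −€332B, Borrowings from CB −€435B
Change in total bank assets = -€767 billion.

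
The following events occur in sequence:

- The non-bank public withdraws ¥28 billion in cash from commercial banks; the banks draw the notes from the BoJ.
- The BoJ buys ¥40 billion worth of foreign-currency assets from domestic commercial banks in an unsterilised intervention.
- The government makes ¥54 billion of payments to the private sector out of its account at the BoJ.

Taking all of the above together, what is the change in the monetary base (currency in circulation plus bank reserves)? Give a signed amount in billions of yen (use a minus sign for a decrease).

+¥94 billion

Currency withdrawal ¥28 billion: just a shift between currency and reserves — both are base money → 0.
FX purchase ¥40 billion: BoJ balance sheet expands → +¥40B.
Government spending ¥54 billion: a non-base liability converts back to reserves → +¥54B.
Net: 0 + 40 + 54 = +¥94 billion.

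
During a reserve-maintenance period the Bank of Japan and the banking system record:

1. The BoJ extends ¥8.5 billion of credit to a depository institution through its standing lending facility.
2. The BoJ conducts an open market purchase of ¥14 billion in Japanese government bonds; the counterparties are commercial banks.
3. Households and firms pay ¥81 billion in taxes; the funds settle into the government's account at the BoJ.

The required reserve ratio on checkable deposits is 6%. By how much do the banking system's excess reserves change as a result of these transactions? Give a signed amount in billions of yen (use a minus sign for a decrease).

Discount-window loan ¥8.5 billion: reserves +¥8.5B, deposits 0.
OMO purchase (from banks) ¥14 billion: reserves +¥14B, deposits 0.
Government account inflow ¥81 billion: reserves −¥81B, deposits −¥81B.
Totals: Δreserves = −¥58.5B, Δdeposits = −¥81B.
Δrequired reserves = 6% × −¥81B = −¥4.86B.
Δexcess reserves = Δreserves − Δrequired = −¥58.5B − (−¥4.86B) = -¥53.64 billion.

-¥53.64 billion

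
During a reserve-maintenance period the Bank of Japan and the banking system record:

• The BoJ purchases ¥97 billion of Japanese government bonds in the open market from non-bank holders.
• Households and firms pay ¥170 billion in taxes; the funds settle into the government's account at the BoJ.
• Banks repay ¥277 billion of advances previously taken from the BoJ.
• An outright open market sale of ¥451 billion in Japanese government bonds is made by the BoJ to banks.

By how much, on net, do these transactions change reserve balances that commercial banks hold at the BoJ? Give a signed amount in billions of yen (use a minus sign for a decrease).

BoJ balance sheet:
  Assets:      Securities −¥354B, Loans to banks −¥277B
  Liabilities: Bank reserves −¥801B, Government deposits +¥170B
Commercial banking system:
  Assets:      Reserves at CB −¥801B, Securities +¥451B
  Liabilities: Checkable deposits −¥73B, Borrowings from CB −¥277B
So the change in reserve balances that commercial banks hold at the BoJ is -¥801 billion.

-¥801 billion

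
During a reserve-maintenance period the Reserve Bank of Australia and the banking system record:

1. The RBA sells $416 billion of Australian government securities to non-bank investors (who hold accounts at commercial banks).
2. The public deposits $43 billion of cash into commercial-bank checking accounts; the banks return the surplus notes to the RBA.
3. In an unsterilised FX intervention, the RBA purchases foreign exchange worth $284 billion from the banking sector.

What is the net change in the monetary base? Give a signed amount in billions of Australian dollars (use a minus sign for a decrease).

RBA balance sheet:
  Assets:      Securities −$416B, Foreign assets +$284B
  Liabilities: Bank reserves −$89B, Currency in circulation −$43B
Commercial banking system:
  Assets:      Reserves at CB −$89B, Foreign assets −$284B
  Liabilities: Checkable deposits −$373B
Monetary base = currency + reserves: −$43B + (−$89B) = -$132 billion.

-$132 billion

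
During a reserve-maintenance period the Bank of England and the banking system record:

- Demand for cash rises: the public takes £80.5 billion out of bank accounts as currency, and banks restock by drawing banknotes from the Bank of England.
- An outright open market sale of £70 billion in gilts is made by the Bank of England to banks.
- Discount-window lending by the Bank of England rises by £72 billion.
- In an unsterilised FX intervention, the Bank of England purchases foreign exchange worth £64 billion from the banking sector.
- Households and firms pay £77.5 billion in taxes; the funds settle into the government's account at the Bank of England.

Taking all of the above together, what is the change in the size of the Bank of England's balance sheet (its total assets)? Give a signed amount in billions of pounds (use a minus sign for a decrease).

+£66 billion

Currency withdrawal £80.5 billion: only the composition of liabilities changes → 0.
OMO sale (to banks) £70 billion: a Bank of England asset is shed → −£70B.
Discount-window loan £72 billion: a Bank of England asset is acquired → +£72B.
FX purchase £64 billion: a Bank of England asset is acquired → +£64B.
Government account inflow £77.5 billion: only the composition of liabilities changes → 0.
Net: 0 − 70 + 72 + 64 + 0 = +£66 billion.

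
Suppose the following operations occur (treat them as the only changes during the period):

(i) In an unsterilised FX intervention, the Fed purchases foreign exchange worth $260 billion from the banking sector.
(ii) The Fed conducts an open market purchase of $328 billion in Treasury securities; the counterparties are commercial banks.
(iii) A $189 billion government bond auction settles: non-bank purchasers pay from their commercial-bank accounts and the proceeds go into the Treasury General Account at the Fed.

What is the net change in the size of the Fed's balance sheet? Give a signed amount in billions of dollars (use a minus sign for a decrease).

+$588 billion

Fed balance sheet:
  Assets:      Securities +$328B, Foreign assets +$260B
  Liabilities: Bank reserves +$399B, Government deposits +$189B
Change in total Fed assets = +$588 billion.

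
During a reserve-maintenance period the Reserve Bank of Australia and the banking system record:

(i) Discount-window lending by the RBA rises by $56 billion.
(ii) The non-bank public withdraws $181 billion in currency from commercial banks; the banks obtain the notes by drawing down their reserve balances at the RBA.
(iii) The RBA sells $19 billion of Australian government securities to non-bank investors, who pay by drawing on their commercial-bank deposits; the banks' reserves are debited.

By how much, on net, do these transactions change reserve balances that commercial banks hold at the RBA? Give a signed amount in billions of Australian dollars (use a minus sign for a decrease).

-$144 billion

Discount-window loan $56 billion: the loan is credited to the bank's reserve account → +$56B.
Currency withdrawal $181 billion: banks swap reserves for currency → −$181B.
Asset sale (to non-banks) $19 billion: the non-bank buyers' banks settle from reserves → −$19B.
Net: 56 − 181 − 19 = -$144 billion.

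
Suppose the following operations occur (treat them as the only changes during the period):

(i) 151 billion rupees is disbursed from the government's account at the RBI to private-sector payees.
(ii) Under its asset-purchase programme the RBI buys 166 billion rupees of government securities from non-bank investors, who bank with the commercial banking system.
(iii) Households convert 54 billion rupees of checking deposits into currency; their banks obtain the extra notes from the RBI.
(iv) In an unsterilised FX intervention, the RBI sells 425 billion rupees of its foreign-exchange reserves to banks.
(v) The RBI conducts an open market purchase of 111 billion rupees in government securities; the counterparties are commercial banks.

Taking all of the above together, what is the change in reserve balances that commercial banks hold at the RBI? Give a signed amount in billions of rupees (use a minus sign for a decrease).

Government spending 151 billion rupees: government payments flow into bank reserve accounts → +151B.
Asset purchase (from non-banks) 166 billion rupees: the RBI pays by crediting reserve accounts → +166B.
Currency withdrawal 54 billion rupees: banks swap reserves for currency → −54B.
FX sale 425 billion rupees: the buying banks pay out of their reserve balances → −425B.
OMO purchase (from banks) 111 billion rupees: the RBI pays by crediting reserve accounts → +111B.
Net: 151 + 166 − 54 − 425 + 111 = -51 billion.

-51 billion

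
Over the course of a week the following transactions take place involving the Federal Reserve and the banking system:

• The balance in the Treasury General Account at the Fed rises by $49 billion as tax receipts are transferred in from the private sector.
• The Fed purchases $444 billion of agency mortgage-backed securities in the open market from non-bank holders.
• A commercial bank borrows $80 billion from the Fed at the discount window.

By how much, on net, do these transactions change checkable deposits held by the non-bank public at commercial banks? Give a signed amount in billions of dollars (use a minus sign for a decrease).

Fed balance sheet:
  Assets:      Securities +$444B, Loans to banks +$80B
  Liabilities: Bank reserves +$475B, Government deposits +$49B
Commercial banking system:
  Assets:      Reserves at CB +$475B
  Liabilities: Checkable deposits +$395B, Borrowings from CB +$80B
So the change in checkable deposits held by the non-bank public at commercial banks is +$395 billion.

+$395 billion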